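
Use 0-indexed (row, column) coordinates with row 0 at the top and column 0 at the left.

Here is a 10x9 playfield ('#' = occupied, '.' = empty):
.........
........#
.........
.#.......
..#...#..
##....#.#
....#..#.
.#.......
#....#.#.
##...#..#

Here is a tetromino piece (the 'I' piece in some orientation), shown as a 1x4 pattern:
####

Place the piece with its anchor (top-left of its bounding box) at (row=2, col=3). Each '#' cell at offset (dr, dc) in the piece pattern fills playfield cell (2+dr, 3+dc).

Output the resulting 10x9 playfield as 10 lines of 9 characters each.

Answer: .........
........#
...####..
.#.......
..#...#..
##....#.#
....#..#.
.#.......
#....#.#.
##...#..#

Derivation:
Fill (2+0,3+0) = (2,3)
Fill (2+0,3+1) = (2,4)
Fill (2+0,3+2) = (2,5)
Fill (2+0,3+3) = (2,6)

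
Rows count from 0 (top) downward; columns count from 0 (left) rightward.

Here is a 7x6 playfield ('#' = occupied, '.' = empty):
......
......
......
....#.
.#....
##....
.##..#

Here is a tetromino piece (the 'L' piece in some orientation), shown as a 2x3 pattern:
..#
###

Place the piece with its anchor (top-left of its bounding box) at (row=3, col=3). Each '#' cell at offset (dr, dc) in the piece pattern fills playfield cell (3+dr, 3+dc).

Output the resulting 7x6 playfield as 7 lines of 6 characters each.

Fill (3+0,3+2) = (3,5)
Fill (3+1,3+0) = (4,3)
Fill (3+1,3+1) = (4,4)
Fill (3+1,3+2) = (4,5)

Answer: ......
......
......
....##
.#.###
##....
.##..#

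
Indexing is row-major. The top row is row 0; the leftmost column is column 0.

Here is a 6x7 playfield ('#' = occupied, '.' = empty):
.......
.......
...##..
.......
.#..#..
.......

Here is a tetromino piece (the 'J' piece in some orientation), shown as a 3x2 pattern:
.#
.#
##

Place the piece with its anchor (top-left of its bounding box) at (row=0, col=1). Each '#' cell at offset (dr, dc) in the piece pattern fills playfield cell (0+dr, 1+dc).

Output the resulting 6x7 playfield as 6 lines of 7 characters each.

Fill (0+0,1+1) = (0,2)
Fill (0+1,1+1) = (1,2)
Fill (0+2,1+0) = (2,1)
Fill (0+2,1+1) = (2,2)

Answer: ..#....
..#....
.####..
.......
.#..#..
.......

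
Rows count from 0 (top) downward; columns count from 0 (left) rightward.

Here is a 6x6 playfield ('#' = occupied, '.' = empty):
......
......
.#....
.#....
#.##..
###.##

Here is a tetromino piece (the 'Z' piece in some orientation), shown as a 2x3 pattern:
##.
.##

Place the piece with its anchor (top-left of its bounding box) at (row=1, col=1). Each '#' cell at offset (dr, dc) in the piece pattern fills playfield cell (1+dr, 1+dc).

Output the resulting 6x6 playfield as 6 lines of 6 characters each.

Fill (1+0,1+0) = (1,1)
Fill (1+0,1+1) = (1,2)
Fill (1+1,1+1) = (2,2)
Fill (1+1,1+2) = (2,3)

Answer: ......
.##...
.###..
.#....
#.##..
###.##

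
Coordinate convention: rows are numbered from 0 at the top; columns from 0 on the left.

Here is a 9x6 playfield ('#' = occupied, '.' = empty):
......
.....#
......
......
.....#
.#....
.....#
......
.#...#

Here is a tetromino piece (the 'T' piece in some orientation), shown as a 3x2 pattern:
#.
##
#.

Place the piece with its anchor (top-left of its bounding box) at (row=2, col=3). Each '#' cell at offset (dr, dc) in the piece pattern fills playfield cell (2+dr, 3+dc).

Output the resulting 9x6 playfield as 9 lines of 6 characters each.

Fill (2+0,3+0) = (2,3)
Fill (2+1,3+0) = (3,3)
Fill (2+1,3+1) = (3,4)
Fill (2+2,3+0) = (4,3)

Answer: ......
.....#
...#..
...##.
...#.#
.#....
.....#
......
.#...#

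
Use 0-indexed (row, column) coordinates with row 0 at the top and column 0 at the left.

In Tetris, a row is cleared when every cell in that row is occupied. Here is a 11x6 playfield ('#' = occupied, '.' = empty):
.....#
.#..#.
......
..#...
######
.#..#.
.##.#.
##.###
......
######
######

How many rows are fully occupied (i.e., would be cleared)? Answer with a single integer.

Answer: 3

Derivation:
Check each row:
  row 0: 5 empty cells -> not full
  row 1: 4 empty cells -> not full
  row 2: 6 empty cells -> not full
  row 3: 5 empty cells -> not full
  row 4: 0 empty cells -> FULL (clear)
  row 5: 4 empty cells -> not full
  row 6: 3 empty cells -> not full
  row 7: 1 empty cell -> not full
  row 8: 6 empty cells -> not full
  row 9: 0 empty cells -> FULL (clear)
  row 10: 0 empty cells -> FULL (clear)
Total rows cleared: 3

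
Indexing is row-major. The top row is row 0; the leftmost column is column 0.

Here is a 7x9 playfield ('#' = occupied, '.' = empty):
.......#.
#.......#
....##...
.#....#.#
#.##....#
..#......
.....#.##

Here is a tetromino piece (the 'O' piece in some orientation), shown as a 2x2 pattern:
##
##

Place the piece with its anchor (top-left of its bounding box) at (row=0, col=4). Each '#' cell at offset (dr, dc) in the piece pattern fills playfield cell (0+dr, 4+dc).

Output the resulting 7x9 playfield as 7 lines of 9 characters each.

Fill (0+0,4+0) = (0,4)
Fill (0+0,4+1) = (0,5)
Fill (0+1,4+0) = (1,4)
Fill (0+1,4+1) = (1,5)

Answer: ....##.#.
#...##..#
....##...
.#....#.#
#.##....#
..#......
.....#.##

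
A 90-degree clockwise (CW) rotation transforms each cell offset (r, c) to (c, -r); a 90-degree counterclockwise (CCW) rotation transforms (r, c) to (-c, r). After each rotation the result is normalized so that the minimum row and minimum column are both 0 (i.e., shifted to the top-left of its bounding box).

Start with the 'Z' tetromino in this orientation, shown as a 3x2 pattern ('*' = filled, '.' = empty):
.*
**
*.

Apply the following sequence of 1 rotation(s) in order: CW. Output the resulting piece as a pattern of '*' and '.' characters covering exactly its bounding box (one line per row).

Start:
.*
**
*.
After rotation 1 (CW):
**.
.**

Answer: **.
.**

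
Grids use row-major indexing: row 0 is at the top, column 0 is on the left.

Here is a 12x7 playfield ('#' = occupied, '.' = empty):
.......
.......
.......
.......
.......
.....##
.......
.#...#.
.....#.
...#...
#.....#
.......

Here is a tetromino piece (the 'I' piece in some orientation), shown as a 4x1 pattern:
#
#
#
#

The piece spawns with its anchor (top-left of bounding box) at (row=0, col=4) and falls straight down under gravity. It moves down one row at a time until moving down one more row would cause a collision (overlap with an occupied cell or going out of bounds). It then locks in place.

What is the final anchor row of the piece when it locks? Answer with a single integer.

Answer: 8

Derivation:
Spawn at (row=0, col=4). Try each row:
  row 0: fits
  row 1: fits
  row 2: fits
  row 3: fits
  row 4: fits
  row 5: fits
  row 6: fits
  row 7: fits
  row 8: fits
  row 9: blocked -> lock at row 8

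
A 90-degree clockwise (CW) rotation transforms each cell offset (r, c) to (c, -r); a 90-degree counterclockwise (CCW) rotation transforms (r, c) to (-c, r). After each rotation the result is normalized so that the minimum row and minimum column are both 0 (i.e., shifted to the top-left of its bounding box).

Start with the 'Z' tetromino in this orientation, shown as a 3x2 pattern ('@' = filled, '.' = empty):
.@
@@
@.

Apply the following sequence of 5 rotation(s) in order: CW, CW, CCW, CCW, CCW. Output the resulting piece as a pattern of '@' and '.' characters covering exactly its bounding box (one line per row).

Start:
.@
@@
@.
After rotation 1 (CW):
@@.
.@@
After rotation 2 (CW):
.@
@@
@.
After rotation 3 (CCW):
@@.
.@@
After rotation 4 (CCW):
.@
@@
@.
After rotation 5 (CCW):
@@.
.@@

Answer: @@.
.@@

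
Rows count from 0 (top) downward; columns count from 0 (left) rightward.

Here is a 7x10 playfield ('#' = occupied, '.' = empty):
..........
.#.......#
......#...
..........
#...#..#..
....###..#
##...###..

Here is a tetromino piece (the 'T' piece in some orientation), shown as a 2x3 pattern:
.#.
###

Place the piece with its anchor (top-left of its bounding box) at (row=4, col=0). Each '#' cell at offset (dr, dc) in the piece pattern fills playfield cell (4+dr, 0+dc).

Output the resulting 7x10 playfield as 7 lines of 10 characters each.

Answer: ..........
.#.......#
......#...
..........
##..#..#..
###.###..#
##...###..

Derivation:
Fill (4+0,0+1) = (4,1)
Fill (4+1,0+0) = (5,0)
Fill (4+1,0+1) = (5,1)
Fill (4+1,0+2) = (5,2)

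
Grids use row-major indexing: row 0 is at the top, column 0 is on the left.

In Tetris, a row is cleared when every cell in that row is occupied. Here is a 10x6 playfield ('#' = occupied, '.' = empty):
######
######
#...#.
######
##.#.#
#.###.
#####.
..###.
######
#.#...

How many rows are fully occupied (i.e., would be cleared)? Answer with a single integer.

Answer: 4

Derivation:
Check each row:
  row 0: 0 empty cells -> FULL (clear)
  row 1: 0 empty cells -> FULL (clear)
  row 2: 4 empty cells -> not full
  row 3: 0 empty cells -> FULL (clear)
  row 4: 2 empty cells -> not full
  row 5: 2 empty cells -> not full
  row 6: 1 empty cell -> not full
  row 7: 3 empty cells -> not full
  row 8: 0 empty cells -> FULL (clear)
  row 9: 4 empty cells -> not full
Total rows cleared: 4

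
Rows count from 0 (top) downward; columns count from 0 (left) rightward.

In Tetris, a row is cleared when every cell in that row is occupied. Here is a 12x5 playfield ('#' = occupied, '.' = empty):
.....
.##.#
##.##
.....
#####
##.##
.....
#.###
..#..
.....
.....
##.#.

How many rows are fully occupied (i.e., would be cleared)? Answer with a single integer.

Answer: 1

Derivation:
Check each row:
  row 0: 5 empty cells -> not full
  row 1: 2 empty cells -> not full
  row 2: 1 empty cell -> not full
  row 3: 5 empty cells -> not full
  row 4: 0 empty cells -> FULL (clear)
  row 5: 1 empty cell -> not full
  row 6: 5 empty cells -> not full
  row 7: 1 empty cell -> not full
  row 8: 4 empty cells -> not full
  row 9: 5 empty cells -> not full
  row 10: 5 empty cells -> not full
  row 11: 2 empty cells -> not full
Total rows cleared: 1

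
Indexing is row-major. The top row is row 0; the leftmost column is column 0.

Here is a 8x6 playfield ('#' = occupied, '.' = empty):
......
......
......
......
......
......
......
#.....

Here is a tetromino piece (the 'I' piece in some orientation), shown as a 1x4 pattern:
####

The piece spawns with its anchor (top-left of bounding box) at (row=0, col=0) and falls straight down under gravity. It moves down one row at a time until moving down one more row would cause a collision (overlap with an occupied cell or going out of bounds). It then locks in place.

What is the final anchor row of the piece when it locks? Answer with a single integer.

Answer: 6

Derivation:
Spawn at (row=0, col=0). Try each row:
  row 0: fits
  row 1: fits
  row 2: fits
  row 3: fits
  row 4: fits
  row 5: fits
  row 6: fits
  row 7: blocked -> lock at row 6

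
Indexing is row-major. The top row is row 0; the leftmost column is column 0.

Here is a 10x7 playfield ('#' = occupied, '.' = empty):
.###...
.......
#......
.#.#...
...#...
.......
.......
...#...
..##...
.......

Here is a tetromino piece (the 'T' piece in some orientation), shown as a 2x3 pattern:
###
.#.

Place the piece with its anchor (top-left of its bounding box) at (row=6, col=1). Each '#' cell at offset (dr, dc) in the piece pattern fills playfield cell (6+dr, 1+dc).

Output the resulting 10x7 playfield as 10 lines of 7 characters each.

Fill (6+0,1+0) = (6,1)
Fill (6+0,1+1) = (6,2)
Fill (6+0,1+2) = (6,3)
Fill (6+1,1+1) = (7,2)

Answer: .###...
.......
#......
.#.#...
...#...
.......
.###...
..##...
..##...
.......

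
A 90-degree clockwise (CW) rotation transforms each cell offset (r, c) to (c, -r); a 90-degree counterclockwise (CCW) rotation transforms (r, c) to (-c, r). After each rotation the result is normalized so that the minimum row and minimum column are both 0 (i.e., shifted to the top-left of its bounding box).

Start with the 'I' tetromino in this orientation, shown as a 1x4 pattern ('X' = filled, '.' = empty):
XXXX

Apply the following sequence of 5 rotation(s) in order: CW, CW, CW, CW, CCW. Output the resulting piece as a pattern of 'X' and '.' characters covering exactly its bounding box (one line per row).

Start:
XXXX
After rotation 1 (CW):
X
X
X
X
After rotation 2 (CW):
XXXX
After rotation 3 (CW):
X
X
X
X
After rotation 4 (CW):
XXXX
After rotation 5 (CCW):
X
X
X
X

Answer: X
X
X
X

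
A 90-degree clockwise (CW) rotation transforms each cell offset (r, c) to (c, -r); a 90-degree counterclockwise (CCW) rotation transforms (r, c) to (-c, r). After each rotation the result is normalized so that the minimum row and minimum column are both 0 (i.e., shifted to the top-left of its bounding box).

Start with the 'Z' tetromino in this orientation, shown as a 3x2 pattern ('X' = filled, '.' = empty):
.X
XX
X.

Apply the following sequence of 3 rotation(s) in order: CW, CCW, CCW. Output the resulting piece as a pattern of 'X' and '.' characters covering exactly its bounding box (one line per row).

Start:
.X
XX
X.
After rotation 1 (CW):
XX.
.XX
After rotation 2 (CCW):
.X
XX
X.
After rotation 3 (CCW):
XX.
.XX

Answer: XX.
.XX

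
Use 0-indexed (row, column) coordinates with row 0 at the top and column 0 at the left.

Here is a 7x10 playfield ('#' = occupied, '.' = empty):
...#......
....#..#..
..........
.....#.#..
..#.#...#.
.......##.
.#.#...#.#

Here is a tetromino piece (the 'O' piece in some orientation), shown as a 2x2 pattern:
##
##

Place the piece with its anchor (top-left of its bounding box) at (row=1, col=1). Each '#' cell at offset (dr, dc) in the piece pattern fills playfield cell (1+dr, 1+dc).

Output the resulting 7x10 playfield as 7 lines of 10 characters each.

Fill (1+0,1+0) = (1,1)
Fill (1+0,1+1) = (1,2)
Fill (1+1,1+0) = (2,1)
Fill (1+1,1+1) = (2,2)

Answer: ...#......
.##.#..#..
.##.......
.....#.#..
..#.#...#.
.......##.
.#.#...#.#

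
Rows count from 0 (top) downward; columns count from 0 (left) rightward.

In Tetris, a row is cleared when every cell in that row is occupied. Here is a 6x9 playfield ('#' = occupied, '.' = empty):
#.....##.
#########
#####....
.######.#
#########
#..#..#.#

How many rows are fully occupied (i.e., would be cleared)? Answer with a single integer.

Check each row:
  row 0: 6 empty cells -> not full
  row 1: 0 empty cells -> FULL (clear)
  row 2: 4 empty cells -> not full
  row 3: 2 empty cells -> not full
  row 4: 0 empty cells -> FULL (clear)
  row 5: 5 empty cells -> not full
Total rows cleared: 2

Answer: 2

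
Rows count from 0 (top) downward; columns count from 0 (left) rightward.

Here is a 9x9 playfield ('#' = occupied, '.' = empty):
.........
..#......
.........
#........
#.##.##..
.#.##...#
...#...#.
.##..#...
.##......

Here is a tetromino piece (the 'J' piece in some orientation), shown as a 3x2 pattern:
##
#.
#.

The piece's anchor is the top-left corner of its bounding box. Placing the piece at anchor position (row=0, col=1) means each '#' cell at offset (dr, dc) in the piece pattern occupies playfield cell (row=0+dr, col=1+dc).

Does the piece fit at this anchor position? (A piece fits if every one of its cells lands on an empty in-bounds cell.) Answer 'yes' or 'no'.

Check each piece cell at anchor (0, 1):
  offset (0,0) -> (0,1): empty -> OK
  offset (0,1) -> (0,2): empty -> OK
  offset (1,0) -> (1,1): empty -> OK
  offset (2,0) -> (2,1): empty -> OK
All cells valid: yes

Answer: yes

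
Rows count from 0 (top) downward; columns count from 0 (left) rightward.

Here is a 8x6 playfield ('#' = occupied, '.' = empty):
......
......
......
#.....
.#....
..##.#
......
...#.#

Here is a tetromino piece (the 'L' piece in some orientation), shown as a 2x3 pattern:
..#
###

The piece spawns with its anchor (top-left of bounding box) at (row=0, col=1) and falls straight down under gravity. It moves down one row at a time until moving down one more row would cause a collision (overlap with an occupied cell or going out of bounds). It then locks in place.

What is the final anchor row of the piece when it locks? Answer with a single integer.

Answer: 2

Derivation:
Spawn at (row=0, col=1). Try each row:
  row 0: fits
  row 1: fits
  row 2: fits
  row 3: blocked -> lock at row 2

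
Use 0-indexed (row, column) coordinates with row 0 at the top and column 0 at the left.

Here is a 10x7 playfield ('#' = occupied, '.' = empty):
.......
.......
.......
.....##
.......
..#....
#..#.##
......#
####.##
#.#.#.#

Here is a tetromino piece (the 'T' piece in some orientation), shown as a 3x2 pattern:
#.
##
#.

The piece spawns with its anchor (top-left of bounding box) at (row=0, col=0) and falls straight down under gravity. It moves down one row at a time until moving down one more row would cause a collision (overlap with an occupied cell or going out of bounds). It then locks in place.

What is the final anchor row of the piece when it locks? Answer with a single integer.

Spawn at (row=0, col=0). Try each row:
  row 0: fits
  row 1: fits
  row 2: fits
  row 3: fits
  row 4: blocked -> lock at row 3

Answer: 3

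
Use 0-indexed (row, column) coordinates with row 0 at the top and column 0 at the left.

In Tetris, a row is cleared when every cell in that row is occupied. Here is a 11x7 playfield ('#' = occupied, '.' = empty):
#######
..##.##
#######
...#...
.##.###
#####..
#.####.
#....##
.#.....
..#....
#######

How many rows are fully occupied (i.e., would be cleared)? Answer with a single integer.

Check each row:
  row 0: 0 empty cells -> FULL (clear)
  row 1: 3 empty cells -> not full
  row 2: 0 empty cells -> FULL (clear)
  row 3: 6 empty cells -> not full
  row 4: 2 empty cells -> not full
  row 5: 2 empty cells -> not full
  row 6: 2 empty cells -> not full
  row 7: 4 empty cells -> not full
  row 8: 6 empty cells -> not full
  row 9: 6 empty cells -> not full
  row 10: 0 empty cells -> FULL (clear)
Total rows cleared: 3

Answer: 3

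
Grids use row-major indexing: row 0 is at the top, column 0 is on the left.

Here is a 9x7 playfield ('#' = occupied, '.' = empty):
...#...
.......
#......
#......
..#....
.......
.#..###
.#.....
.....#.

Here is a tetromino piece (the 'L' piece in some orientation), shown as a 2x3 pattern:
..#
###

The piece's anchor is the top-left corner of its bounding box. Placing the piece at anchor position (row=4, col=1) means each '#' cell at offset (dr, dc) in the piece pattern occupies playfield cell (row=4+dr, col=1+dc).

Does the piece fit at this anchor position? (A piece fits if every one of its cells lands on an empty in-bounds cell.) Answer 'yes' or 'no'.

Answer: yes

Derivation:
Check each piece cell at anchor (4, 1):
  offset (0,2) -> (4,3): empty -> OK
  offset (1,0) -> (5,1): empty -> OK
  offset (1,1) -> (5,2): empty -> OK
  offset (1,2) -> (5,3): empty -> OK
All cells valid: yes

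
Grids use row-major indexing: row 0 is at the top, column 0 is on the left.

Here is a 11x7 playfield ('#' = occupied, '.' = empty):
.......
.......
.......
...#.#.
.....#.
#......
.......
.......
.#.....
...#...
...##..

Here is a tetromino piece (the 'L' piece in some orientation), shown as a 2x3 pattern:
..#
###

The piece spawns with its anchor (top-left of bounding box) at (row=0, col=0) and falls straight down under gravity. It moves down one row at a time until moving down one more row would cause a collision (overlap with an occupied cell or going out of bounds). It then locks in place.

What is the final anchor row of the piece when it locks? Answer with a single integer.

Spawn at (row=0, col=0). Try each row:
  row 0: fits
  row 1: fits
  row 2: fits
  row 3: fits
  row 4: blocked -> lock at row 3

Answer: 3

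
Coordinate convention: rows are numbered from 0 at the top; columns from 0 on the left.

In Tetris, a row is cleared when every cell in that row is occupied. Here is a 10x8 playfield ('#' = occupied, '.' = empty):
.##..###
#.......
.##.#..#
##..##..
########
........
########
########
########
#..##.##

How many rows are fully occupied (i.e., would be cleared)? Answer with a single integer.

Check each row:
  row 0: 3 empty cells -> not full
  row 1: 7 empty cells -> not full
  row 2: 4 empty cells -> not full
  row 3: 4 empty cells -> not full
  row 4: 0 empty cells -> FULL (clear)
  row 5: 8 empty cells -> not full
  row 6: 0 empty cells -> FULL (clear)
  row 7: 0 empty cells -> FULL (clear)
  row 8: 0 empty cells -> FULL (clear)
  row 9: 3 empty cells -> not full
Total rows cleared: 4

Answer: 4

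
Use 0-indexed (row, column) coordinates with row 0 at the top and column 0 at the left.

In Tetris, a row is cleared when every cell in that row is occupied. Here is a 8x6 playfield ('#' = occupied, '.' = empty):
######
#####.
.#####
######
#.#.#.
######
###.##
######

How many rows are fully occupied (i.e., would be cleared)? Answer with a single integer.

Answer: 4

Derivation:
Check each row:
  row 0: 0 empty cells -> FULL (clear)
  row 1: 1 empty cell -> not full
  row 2: 1 empty cell -> not full
  row 3: 0 empty cells -> FULL (clear)
  row 4: 3 empty cells -> not full
  row 5: 0 empty cells -> FULL (clear)
  row 6: 1 empty cell -> not full
  row 7: 0 empty cells -> FULL (clear)
Total rows cleared: 4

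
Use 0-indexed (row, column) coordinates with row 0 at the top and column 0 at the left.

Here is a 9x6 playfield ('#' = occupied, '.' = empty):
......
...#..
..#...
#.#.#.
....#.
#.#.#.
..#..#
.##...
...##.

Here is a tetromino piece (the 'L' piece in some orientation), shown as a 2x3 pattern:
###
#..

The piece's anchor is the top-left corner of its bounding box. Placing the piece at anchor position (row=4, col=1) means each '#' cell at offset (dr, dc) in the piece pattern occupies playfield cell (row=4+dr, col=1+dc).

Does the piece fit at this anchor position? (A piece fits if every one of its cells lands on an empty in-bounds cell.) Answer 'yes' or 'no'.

Answer: yes

Derivation:
Check each piece cell at anchor (4, 1):
  offset (0,0) -> (4,1): empty -> OK
  offset (0,1) -> (4,2): empty -> OK
  offset (0,2) -> (4,3): empty -> OK
  offset (1,0) -> (5,1): empty -> OK
All cells valid: yes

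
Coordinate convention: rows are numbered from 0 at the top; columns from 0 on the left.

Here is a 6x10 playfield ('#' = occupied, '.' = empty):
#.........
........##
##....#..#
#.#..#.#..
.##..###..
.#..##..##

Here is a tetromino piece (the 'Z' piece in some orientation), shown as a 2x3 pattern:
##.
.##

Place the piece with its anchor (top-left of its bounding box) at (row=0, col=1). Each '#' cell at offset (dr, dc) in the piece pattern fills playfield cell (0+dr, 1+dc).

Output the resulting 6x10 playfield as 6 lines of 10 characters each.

Answer: ###.......
..##....##
##....#..#
#.#..#.#..
.##..###..
.#..##..##

Derivation:
Fill (0+0,1+0) = (0,1)
Fill (0+0,1+1) = (0,2)
Fill (0+1,1+1) = (1,2)
Fill (0+1,1+2) = (1,3)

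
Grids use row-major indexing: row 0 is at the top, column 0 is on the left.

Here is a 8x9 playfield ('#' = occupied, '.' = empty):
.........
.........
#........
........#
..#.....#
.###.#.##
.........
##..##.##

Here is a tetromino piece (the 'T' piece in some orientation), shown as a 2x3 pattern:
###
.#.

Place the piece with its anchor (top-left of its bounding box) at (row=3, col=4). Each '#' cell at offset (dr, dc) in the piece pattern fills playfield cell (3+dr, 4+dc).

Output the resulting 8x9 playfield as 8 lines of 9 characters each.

Fill (3+0,4+0) = (3,4)
Fill (3+0,4+1) = (3,5)
Fill (3+0,4+2) = (3,6)
Fill (3+1,4+1) = (4,5)

Answer: .........
.........
#........
....###.#
..#..#..#
.###.#.##
.........
##..##.##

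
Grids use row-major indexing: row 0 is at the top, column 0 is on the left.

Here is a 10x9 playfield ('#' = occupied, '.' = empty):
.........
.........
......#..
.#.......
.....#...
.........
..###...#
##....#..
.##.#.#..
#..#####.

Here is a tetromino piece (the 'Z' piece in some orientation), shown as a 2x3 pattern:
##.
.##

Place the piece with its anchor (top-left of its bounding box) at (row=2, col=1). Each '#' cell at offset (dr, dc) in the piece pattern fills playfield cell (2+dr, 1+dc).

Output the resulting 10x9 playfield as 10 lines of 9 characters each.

Fill (2+0,1+0) = (2,1)
Fill (2+0,1+1) = (2,2)
Fill (2+1,1+1) = (3,2)
Fill (2+1,1+2) = (3,3)

Answer: .........
.........
.##...#..
.###.....
.....#...
.........
..###...#
##....#..
.##.#.#..
#..#####.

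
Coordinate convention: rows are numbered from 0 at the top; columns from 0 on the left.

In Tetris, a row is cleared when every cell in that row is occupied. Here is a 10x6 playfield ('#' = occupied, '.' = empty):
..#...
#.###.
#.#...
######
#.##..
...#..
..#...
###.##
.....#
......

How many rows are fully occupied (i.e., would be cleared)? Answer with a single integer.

Answer: 1

Derivation:
Check each row:
  row 0: 5 empty cells -> not full
  row 1: 2 empty cells -> not full
  row 2: 4 empty cells -> not full
  row 3: 0 empty cells -> FULL (clear)
  row 4: 3 empty cells -> not full
  row 5: 5 empty cells -> not full
  row 6: 5 empty cells -> not full
  row 7: 1 empty cell -> not full
  row 8: 5 empty cells -> not full
  row 9: 6 empty cells -> not full
Total rows cleared: 1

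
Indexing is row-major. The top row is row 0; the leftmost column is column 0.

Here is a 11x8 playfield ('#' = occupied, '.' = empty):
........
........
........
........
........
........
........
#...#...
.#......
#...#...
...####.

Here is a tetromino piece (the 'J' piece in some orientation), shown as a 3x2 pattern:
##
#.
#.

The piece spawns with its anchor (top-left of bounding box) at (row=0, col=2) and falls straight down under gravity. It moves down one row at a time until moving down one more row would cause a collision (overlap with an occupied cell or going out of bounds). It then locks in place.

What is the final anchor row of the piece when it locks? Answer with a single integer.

Spawn at (row=0, col=2). Try each row:
  row 0: fits
  row 1: fits
  row 2: fits
  row 3: fits
  row 4: fits
  row 5: fits
  row 6: fits
  row 7: fits
  row 8: fits
  row 9: blocked -> lock at row 8

Answer: 8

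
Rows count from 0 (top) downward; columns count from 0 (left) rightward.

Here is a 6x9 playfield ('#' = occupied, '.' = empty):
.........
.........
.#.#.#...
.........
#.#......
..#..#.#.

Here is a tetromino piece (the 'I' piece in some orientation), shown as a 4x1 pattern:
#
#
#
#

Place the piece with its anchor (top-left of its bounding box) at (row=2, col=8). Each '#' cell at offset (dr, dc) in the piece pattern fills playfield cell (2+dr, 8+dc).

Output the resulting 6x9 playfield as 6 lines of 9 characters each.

Fill (2+0,8+0) = (2,8)
Fill (2+1,8+0) = (3,8)
Fill (2+2,8+0) = (4,8)
Fill (2+3,8+0) = (5,8)

Answer: .........
.........
.#.#.#..#
........#
#.#.....#
..#..#.##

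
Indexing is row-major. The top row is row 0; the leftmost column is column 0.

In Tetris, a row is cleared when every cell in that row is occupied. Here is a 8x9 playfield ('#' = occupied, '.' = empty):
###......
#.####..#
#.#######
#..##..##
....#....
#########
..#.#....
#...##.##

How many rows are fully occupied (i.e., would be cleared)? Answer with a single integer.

Check each row:
  row 0: 6 empty cells -> not full
  row 1: 3 empty cells -> not full
  row 2: 1 empty cell -> not full
  row 3: 4 empty cells -> not full
  row 4: 8 empty cells -> not full
  row 5: 0 empty cells -> FULL (clear)
  row 6: 7 empty cells -> not full
  row 7: 4 empty cells -> not full
Total rows cleared: 1

Answer: 1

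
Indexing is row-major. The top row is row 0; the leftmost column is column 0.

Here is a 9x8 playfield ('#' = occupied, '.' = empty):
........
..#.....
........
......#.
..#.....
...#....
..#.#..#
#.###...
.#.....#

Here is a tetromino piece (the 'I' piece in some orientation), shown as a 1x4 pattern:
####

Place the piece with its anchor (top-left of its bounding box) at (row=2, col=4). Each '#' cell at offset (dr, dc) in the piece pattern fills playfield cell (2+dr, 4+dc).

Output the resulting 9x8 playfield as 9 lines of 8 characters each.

Fill (2+0,4+0) = (2,4)
Fill (2+0,4+1) = (2,5)
Fill (2+0,4+2) = (2,6)
Fill (2+0,4+3) = (2,7)

Answer: ........
..#.....
....####
......#.
..#.....
...#....
..#.#..#
#.###...
.#.....#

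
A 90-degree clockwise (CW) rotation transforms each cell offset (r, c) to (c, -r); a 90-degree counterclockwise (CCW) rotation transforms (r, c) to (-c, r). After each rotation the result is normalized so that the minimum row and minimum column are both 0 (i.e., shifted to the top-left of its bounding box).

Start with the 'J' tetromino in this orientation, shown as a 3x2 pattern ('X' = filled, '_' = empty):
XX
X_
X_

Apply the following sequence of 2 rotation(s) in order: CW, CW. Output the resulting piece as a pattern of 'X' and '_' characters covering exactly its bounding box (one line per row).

Start:
XX
X_
X_
After rotation 1 (CW):
XXX
__X
After rotation 2 (CW):
_X
_X
XX

Answer: _X
_X
XX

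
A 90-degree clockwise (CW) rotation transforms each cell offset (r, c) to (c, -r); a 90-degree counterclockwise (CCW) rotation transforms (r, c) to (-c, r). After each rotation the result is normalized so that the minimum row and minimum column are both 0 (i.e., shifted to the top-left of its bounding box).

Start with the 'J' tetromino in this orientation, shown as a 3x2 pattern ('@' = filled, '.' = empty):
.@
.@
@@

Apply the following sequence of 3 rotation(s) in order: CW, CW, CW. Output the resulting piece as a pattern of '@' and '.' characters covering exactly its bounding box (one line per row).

Answer: @@@
..@

Derivation:
Start:
.@
.@
@@
After rotation 1 (CW):
@..
@@@
After rotation 2 (CW):
@@
@.
@.
After rotation 3 (CW):
@@@
..@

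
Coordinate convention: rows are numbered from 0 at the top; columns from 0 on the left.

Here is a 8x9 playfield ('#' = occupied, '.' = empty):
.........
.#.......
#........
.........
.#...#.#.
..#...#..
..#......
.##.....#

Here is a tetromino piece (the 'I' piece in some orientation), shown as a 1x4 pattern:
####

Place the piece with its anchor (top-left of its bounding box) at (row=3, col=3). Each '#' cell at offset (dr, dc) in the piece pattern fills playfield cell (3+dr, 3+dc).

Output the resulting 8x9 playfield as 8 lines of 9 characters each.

Answer: .........
.#.......
#........
...####..
.#...#.#.
..#...#..
..#......
.##.....#

Derivation:
Fill (3+0,3+0) = (3,3)
Fill (3+0,3+1) = (3,4)
Fill (3+0,3+2) = (3,5)
Fill (3+0,3+3) = (3,6)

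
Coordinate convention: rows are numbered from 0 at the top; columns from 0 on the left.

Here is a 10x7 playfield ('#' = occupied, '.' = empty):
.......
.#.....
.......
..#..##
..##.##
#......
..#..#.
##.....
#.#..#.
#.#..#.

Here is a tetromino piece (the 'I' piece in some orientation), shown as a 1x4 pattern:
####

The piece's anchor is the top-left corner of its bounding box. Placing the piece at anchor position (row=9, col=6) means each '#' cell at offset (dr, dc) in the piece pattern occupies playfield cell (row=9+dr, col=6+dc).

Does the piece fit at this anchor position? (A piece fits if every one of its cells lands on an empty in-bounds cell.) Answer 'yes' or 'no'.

Answer: no

Derivation:
Check each piece cell at anchor (9, 6):
  offset (0,0) -> (9,6): empty -> OK
  offset (0,1) -> (9,7): out of bounds -> FAIL
  offset (0,2) -> (9,8): out of bounds -> FAIL
  offset (0,3) -> (9,9): out of bounds -> FAIL
All cells valid: no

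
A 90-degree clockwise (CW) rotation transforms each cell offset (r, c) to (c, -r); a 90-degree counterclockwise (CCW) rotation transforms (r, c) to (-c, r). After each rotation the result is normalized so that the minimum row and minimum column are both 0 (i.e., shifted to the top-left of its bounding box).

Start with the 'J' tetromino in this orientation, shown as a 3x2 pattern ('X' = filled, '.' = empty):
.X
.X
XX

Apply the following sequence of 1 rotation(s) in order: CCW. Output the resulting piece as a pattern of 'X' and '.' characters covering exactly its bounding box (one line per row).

Start:
.X
.X
XX
After rotation 1 (CCW):
XXX
..X

Answer: XXX
..X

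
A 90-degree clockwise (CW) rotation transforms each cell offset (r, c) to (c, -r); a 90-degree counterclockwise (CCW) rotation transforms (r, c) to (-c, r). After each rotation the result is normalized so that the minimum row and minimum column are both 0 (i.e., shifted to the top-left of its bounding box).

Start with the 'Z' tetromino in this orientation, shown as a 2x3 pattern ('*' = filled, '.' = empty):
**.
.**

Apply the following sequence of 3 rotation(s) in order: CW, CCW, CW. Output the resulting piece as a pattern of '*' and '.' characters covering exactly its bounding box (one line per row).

Answer: .*
**
*.

Derivation:
Start:
**.
.**
After rotation 1 (CW):
.*
**
*.
After rotation 2 (CCW):
**.
.**
After rotation 3 (CW):
.*
**
*.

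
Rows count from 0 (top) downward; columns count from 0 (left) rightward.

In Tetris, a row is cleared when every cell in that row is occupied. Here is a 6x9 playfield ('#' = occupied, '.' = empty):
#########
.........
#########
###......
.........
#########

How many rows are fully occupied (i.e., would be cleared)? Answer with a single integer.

Answer: 3

Derivation:
Check each row:
  row 0: 0 empty cells -> FULL (clear)
  row 1: 9 empty cells -> not full
  row 2: 0 empty cells -> FULL (clear)
  row 3: 6 empty cells -> not full
  row 4: 9 empty cells -> not full
  row 5: 0 empty cells -> FULL (clear)
Total rows cleared: 3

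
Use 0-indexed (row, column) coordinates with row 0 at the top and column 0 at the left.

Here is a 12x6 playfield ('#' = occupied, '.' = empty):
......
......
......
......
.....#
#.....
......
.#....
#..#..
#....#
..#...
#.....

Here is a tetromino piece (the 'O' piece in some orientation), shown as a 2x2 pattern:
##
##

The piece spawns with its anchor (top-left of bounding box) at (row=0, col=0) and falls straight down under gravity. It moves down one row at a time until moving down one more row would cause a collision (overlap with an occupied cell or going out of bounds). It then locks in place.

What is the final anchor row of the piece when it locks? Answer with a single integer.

Answer: 3

Derivation:
Spawn at (row=0, col=0). Try each row:
  row 0: fits
  row 1: fits
  row 2: fits
  row 3: fits
  row 4: blocked -> lock at row 3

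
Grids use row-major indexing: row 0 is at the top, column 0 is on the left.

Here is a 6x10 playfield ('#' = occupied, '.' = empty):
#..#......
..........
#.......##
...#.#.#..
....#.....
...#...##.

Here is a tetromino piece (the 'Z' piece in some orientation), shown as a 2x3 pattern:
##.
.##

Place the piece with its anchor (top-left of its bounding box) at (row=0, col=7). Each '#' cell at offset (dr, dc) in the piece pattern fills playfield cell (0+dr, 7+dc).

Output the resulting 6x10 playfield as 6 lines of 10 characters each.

Answer: #..#...##.
........##
#.......##
...#.#.#..
....#.....
...#...##.

Derivation:
Fill (0+0,7+0) = (0,7)
Fill (0+0,7+1) = (0,8)
Fill (0+1,7+1) = (1,8)
Fill (0+1,7+2) = (1,9)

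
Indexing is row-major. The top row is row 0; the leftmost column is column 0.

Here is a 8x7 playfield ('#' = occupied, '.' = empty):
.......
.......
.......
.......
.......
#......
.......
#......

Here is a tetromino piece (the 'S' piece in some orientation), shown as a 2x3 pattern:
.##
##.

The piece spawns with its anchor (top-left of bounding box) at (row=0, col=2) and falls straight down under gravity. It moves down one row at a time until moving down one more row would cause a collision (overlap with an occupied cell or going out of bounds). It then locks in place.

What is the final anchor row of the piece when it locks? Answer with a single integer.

Answer: 6

Derivation:
Spawn at (row=0, col=2). Try each row:
  row 0: fits
  row 1: fits
  row 2: fits
  row 3: fits
  row 4: fits
  row 5: fits
  row 6: fits
  row 7: blocked -> lock at row 6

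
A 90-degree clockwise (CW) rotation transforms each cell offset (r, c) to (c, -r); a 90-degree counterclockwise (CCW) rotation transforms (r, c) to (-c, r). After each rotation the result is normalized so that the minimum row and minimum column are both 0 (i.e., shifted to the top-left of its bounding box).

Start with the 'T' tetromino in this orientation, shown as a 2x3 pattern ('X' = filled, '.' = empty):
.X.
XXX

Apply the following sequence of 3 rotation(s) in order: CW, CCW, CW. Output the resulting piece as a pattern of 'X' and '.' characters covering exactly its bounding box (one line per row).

Start:
.X.
XXX
After rotation 1 (CW):
X.
XX
X.
After rotation 2 (CCW):
.X.
XXX
After rotation 3 (CW):
X.
XX
X.

Answer: X.
XX
X.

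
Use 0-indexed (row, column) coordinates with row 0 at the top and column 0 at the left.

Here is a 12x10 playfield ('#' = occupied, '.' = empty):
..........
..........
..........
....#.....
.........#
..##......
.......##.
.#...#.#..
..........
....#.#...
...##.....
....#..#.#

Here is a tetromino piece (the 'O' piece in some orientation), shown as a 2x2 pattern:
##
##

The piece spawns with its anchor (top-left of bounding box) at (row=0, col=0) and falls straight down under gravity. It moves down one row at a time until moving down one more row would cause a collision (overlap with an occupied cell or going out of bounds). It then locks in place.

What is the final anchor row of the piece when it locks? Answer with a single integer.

Spawn at (row=0, col=0). Try each row:
  row 0: fits
  row 1: fits
  row 2: fits
  row 3: fits
  row 4: fits
  row 5: fits
  row 6: blocked -> lock at row 5

Answer: 5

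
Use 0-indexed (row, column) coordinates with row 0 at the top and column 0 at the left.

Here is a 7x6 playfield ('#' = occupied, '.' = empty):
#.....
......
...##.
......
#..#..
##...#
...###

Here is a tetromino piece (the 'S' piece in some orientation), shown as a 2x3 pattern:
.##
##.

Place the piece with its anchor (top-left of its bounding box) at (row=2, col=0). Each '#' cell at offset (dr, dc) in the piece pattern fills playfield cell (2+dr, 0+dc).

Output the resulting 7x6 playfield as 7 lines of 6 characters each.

Fill (2+0,0+1) = (2,1)
Fill (2+0,0+2) = (2,2)
Fill (2+1,0+0) = (3,0)
Fill (2+1,0+1) = (3,1)

Answer: #.....
......
.####.
##....
#..#..
##...#
...###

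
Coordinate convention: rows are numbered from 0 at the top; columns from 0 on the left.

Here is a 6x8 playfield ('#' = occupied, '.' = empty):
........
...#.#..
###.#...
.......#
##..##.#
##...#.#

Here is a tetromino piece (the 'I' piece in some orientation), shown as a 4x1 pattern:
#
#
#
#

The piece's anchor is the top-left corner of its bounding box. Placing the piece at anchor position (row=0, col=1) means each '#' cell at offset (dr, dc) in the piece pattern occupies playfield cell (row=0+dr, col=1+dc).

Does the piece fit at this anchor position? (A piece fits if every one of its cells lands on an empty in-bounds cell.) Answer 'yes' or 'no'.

Check each piece cell at anchor (0, 1):
  offset (0,0) -> (0,1): empty -> OK
  offset (1,0) -> (1,1): empty -> OK
  offset (2,0) -> (2,1): occupied ('#') -> FAIL
  offset (3,0) -> (3,1): empty -> OK
All cells valid: no

Answer: no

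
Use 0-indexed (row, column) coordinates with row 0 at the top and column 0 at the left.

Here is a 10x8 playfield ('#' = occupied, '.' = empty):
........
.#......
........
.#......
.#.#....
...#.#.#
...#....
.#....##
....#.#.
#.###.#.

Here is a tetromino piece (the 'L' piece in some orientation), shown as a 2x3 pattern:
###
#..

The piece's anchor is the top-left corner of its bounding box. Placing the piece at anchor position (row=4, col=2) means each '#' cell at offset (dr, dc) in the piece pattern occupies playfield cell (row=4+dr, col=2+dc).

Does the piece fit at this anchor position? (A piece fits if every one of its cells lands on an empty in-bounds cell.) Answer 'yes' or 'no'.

Answer: no

Derivation:
Check each piece cell at anchor (4, 2):
  offset (0,0) -> (4,2): empty -> OK
  offset (0,1) -> (4,3): occupied ('#') -> FAIL
  offset (0,2) -> (4,4): empty -> OK
  offset (1,0) -> (5,2): empty -> OK
All cells valid: no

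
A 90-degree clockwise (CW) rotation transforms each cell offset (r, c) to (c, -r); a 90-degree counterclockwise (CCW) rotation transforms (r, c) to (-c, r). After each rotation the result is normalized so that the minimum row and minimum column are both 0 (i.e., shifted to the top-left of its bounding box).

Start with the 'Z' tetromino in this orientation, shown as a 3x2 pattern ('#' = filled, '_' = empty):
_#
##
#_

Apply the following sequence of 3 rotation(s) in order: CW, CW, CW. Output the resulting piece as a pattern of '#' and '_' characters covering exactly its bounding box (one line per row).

Start:
_#
##
#_
After rotation 1 (CW):
##_
_##
After rotation 2 (CW):
_#
##
#_
After rotation 3 (CW):
##_
_##

Answer: ##_
_##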